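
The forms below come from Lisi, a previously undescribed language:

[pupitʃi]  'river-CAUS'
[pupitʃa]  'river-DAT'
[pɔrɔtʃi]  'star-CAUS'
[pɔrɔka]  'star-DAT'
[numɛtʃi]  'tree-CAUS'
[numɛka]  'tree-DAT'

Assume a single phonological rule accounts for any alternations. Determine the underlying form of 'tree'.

The stem for 'tree' ends in [tʃ] in [numɛtʃi] but [k] in [numɛka].
Compare 'river', with invariant [tʃ] in [pupitʃi] and [pupitʃa]: an analysis with underlying /tʃ/ and a rule producing [k] before the DAT suffix would wrongly predict alternation here too.
The alternation reflects palatalization before a front vowel: /k/ becomes palato-alveolar [tʃ] before a front vowel. /k/ is underlying.

/numɛk/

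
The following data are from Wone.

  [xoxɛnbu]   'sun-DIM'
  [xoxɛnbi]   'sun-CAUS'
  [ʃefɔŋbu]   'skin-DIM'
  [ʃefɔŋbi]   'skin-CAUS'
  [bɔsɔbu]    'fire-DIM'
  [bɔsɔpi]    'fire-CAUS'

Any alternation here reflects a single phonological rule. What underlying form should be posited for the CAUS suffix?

The CAUS morpheme has two allomorphs, [-bi] and [-pi].
By contrast the DIM suffix keeps its initial [b] throughout — that segment must be underlying.
The CAUS suffix is therefore /-pi/ underlyingly, with post-nasal voicing: voiceless stops become voiced after a nasal.

/-pi/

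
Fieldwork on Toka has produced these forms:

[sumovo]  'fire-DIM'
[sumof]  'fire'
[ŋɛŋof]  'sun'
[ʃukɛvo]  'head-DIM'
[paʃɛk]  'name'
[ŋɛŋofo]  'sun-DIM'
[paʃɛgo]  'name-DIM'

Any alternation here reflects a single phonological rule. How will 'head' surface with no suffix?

[ʃukɛf]

The stem for 'fire' ends in [f] in [sumof] but [v] in [sumovo].
The stem 'sun' ([ŋɛŋof], [ŋɛŋofo]) shows [f] unchanged in both environments, so [f] cannot be basic with [v] derived before the DIM suffix.
The alternation reflects word-final obstruent devoicing: voiced obstruents become voiceless word-finally. /v/ is underlying.
From [ʃukɛvo] the stem 'head' is /ʃukɛv/; word-finally this yields [ʃukɛf].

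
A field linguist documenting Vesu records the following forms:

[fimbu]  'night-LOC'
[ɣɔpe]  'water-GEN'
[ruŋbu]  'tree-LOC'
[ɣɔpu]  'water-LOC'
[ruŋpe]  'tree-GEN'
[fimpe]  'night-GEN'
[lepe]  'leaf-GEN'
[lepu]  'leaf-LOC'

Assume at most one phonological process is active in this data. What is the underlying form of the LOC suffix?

The LOC suffix surfaces as [-bu] and [-pu], depending on the final segment of the stem.
The GEN suffix, which begins with [p], is invariant after every stem; so [p] is not altered by any rule here.
So the underlying form is /-bu/, and voiced stops become voiceless after a vowel.

/-bu/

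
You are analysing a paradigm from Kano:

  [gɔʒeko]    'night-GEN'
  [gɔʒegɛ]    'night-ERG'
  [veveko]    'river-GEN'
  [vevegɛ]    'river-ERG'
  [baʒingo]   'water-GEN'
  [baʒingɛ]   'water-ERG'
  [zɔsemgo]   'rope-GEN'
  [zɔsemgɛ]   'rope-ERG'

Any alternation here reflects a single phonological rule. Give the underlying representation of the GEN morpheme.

The GEN morpheme has two allomorphs, [-go] and [-ko].
By contrast the ERG suffix keeps its initial [g] throughout — that segment must be underlying.
So the underlying form is /-ko/, and voiceless stops become voiced after a nasal.

/-ko/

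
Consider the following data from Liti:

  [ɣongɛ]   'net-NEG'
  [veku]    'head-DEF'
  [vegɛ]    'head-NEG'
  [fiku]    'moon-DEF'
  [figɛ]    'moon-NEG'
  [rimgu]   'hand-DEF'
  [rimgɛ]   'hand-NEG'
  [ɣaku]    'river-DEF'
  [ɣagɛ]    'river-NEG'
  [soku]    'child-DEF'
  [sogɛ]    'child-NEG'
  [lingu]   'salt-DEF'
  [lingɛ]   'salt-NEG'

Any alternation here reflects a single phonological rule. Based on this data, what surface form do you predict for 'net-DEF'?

The DEF morpheme has two allomorphs, [-gu] and [-ku].
The NEG suffix, which begins with [g], is invariant after every stem; so [g] is not altered by any rule here.
So the underlying form is /-ku/, and voiceless stops become voiced after a nasal.
After 'net', which ends in a nasal, the suffix surfaces as [-gu], giving [ɣongu].

[ɣongu]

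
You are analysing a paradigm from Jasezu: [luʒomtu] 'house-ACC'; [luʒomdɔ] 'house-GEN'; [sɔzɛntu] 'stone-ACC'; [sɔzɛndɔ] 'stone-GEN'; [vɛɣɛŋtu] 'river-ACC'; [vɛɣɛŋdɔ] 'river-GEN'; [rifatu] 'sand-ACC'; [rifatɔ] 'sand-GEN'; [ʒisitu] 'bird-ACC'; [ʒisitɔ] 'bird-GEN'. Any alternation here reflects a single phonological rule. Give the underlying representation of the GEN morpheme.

/-dɔ/

The GEN morpheme has two allomorphs, [-dɔ] and [-tɔ].
The ACC suffix, which begins with [t], is invariant after every stem; so [t] is not altered by any rule here.
So the underlying form is /-dɔ/, and voiced stops become voiceless after a vowel.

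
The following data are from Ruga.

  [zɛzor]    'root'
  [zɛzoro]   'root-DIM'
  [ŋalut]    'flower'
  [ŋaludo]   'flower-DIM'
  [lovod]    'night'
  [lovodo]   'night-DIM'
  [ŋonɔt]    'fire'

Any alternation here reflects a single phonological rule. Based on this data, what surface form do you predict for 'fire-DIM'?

[ŋonɔdo]

The stem for 'flower' ends in [t] in [ŋalut] but [d] in [ŋaludo].
But 'night' keeps [d] in both environments ([lovod], [lovodo]), so there is no rule changing /d/ to [t] in isolation.
So /t/ is underlying, and a rule of intervocalic voicing — voiceless stops become voiced between vowels — gives [d].
From [ŋonɔt] the stem 'fire' is /ŋonɔt/; between vowels this yields [ŋonɔdo].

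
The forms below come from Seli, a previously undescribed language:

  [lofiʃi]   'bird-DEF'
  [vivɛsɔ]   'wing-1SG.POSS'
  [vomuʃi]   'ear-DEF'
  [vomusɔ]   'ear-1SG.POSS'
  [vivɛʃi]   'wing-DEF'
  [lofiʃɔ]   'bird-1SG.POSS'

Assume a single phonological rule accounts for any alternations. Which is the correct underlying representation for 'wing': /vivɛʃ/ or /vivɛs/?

The stem for 'wing' ends in [s] in [vivɛsɔ] but [ʃ] in [vivɛʃi].
If /ʃ/ were underlying and a rule turned it into [s] before the 1SG.POSS suffix, 'bird' would also alternate; but it has [ʃ] in both [lofiʃɔ] and [lofiʃi].
Therefore /s/ is basic and [ʃ] is derived by palatalization before a front vowel (/s/ becomes palato-alveolar [ʃ] before a front vowel).

/vivɛs/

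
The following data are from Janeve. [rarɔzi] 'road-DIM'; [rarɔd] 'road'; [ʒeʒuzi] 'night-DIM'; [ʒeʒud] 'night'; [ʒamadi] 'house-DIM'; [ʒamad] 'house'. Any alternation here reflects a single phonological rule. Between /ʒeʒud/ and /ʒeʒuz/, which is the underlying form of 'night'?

/ʒeʒuz/

In [ʒeʒuzi] and [ʒeʒud] the final segment of 'night' alternates: [z] ~ [d].
The stem 'house' ([ʒamadi], [ʒamad]) shows [d] unchanged in both environments, so [d] cannot be basic with [z] derived before the DIM suffix.
So /z/ is underlying, and a rule of word-final hardening — voiced fricatives become stops word-finally — gives [d].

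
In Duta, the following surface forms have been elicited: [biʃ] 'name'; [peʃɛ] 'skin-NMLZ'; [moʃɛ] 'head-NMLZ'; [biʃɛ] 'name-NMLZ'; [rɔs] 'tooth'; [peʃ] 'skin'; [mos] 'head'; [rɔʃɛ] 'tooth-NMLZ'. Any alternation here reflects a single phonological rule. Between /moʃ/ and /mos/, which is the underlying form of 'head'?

The stem for 'head' ends in [ʃ] in [moʃɛ] but [s] in [mos].
Compare 'skin', with invariant [ʃ] in [peʃɛ] and [peʃ]: an analysis with underlying /ʃ/ and a rule producing [s] in isolation would wrongly predict alternation here too.
So /s/ is underlying, and a rule of palatalization before a front vowel — /s/ becomes palato-alveolar [ʃ] before a front vowel — gives [ʃ].

/mos/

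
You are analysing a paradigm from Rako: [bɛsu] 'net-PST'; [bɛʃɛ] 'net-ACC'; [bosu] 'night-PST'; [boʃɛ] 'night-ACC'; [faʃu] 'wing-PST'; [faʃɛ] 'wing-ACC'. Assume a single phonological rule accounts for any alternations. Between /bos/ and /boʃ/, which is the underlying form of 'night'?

'night' shows [s] ~ [ʃ] at the end of the stem ([bosu] vs [boʃɛ]).
But 'wing' keeps [ʃ] in both environments ([faʃu], [faʃɛ]), so there is no rule changing /ʃ/ to [s] before the PST suffix.
Therefore /s/ is basic and [ʃ] is derived by palatalization before a front vowel (/s/ becomes palato-alveolar [ʃ] before a front vowel).

/bos/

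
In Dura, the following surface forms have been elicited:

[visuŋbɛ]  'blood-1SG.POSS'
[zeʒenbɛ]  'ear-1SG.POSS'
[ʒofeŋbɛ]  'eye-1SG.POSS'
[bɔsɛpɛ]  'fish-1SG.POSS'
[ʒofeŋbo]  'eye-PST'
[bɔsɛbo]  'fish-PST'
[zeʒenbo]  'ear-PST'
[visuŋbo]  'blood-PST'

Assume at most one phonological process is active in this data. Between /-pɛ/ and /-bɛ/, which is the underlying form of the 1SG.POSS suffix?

/-pɛ/

The 1SG.POSS morpheme has two allomorphs, [-bɛ] and [-pɛ].
The PST suffix, which begins with [b], is invariant after every stem; so [b] is not altered by any rule here.
The 1SG.POSS suffix is therefore /-pɛ/ underlyingly, with post-nasal voicing: voiceless stops become voiced after a nasal.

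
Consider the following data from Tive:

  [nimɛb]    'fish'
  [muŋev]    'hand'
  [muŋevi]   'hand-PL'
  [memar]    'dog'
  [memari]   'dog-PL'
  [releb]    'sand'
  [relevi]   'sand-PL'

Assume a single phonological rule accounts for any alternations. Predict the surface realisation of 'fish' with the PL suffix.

[nimɛvi]

'sand' shows [b] ~ [v] at the end of the stem ([releb] vs [relevi]).
But 'hand' keeps [v] in both environments ([muŋev], [muŋevi]), so there is no rule changing /v/ to [b] in isolation.
The underlying segment must be /b/; voiced stops become fricatives between vowels, yielding [v] there.
From [nimɛb] the stem 'fish' is /nimɛb/; between vowels this yields [nimɛvi].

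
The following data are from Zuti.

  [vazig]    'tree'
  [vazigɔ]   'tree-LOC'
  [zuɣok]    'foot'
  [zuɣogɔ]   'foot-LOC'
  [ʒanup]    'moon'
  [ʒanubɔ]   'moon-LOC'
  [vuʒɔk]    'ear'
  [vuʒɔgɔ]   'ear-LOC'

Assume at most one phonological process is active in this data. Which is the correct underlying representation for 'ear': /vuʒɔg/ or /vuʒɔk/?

The stem for 'ear' ends in [k] in [vuʒɔk] but [g] in [vuʒɔgɔ].
If /g/ were underlying and a rule turned it into [k] in isolation, 'tree' would also alternate; but it has [g] in both [vazig] and [vazigɔ].
So /k/ is underlying, and a rule of intervocalic voicing — voiceless stops become voiced between vowels — gives [g].

/vuʒɔk/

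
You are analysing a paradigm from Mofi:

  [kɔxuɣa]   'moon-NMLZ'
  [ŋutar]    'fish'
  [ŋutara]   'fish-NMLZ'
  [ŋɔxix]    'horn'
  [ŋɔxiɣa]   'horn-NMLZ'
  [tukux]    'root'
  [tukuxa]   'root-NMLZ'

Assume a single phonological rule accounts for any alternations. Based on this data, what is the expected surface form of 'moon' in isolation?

[kɔxux]

The root 'horn' surfaces as [ŋɔxix] and [ŋɔxiɣa], with a stem-final [x] ~ [ɣ] alternation.
Compare 'root', with invariant [x] in [tukux] and [tukuxa]: an analysis with underlying /x/ and a rule producing [ɣ] before the NMLZ suffix would wrongly predict alternation here too.
The alternation reflects word-final obstruent devoicing: voiced obstruents become voiceless word-finally. /ɣ/ is underlying.
The one attested form of 'moon', [kɔxuɣa], shows underlying /kɔxuɣ/. Applying the same rule word-finally gives [kɔxux].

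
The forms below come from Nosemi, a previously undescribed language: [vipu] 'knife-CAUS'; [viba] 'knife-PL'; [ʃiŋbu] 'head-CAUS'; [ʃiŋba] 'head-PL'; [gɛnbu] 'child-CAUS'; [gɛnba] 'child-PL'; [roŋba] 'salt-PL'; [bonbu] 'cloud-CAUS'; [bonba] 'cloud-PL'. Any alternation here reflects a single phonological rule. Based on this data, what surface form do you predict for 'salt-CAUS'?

The CAUS morpheme has two allomorphs, [-bu] and [-pu].
The PL suffix, which begins with [b], is invariant after every stem; so [b] is not altered by any rule here.
So the underlying form is /-pu/, and voiceless stops become voiced after a nasal.
After 'salt', which ends in a nasal, the suffix surfaces as [-bu], giving [roŋbu].

[roŋbu]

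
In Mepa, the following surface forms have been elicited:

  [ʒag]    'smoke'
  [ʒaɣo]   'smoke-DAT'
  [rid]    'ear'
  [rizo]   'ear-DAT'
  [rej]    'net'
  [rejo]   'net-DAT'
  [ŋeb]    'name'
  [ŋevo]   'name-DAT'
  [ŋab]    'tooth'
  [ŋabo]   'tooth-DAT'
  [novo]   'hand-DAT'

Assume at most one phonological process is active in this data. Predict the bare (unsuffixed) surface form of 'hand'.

In [ŋeb] and [ŋevo] the final segment of 'name' alternates: [b] ~ [v].
Compare 'tooth', with invariant [b] in [ŋab] and [ŋabo]: an analysis with underlying /b/ and a rule producing [v] before the DAT suffix would wrongly predict alternation here too.
So /v/ is underlying, and a rule of word-final hardening — voiced fricatives become stops word-finally — gives [b].
The one attested form of 'hand', [novo], shows underlying /nov/. Applying the same rule word-finally gives [nob].

[nob]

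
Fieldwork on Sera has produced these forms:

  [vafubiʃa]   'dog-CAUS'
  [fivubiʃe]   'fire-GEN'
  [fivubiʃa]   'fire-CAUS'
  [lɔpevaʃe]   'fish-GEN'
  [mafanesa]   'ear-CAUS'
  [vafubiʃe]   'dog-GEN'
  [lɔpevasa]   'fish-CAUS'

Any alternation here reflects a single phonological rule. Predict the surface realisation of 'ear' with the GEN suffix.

'fish' shows [ʃ] ~ [s] at the end of the stem ([lɔpevaʃe] vs [lɔpevasa]).
If /ʃ/ were underlying and a rule turned it into [s] before the CAUS suffix, 'fire' would also alternate; but it has [ʃ] in both [fivubiʃe] and [fivubiʃa].
So /s/ is underlying, and a rule of palatalization before a front vowel — /s/ becomes palato-alveolar [ʃ] before a front vowel — gives [ʃ].
The one attested form of 'ear', [mafanesa], shows underlying /mafanes/. Applying the same rule before a front vowel gives [mafaneʃe].

[mafaneʃe]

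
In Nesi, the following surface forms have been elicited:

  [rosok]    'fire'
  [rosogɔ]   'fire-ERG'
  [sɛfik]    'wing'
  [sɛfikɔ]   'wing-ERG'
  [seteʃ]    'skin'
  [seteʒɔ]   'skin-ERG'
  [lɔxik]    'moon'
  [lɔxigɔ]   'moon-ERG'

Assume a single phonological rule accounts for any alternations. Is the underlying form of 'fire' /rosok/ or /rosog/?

The stem for 'fire' ends in [k] in [rosok] but [g] in [rosogɔ].
Compare 'wing', with invariant [k] in [sɛfik] and [sɛfikɔ]: an analysis with underlying /k/ and a rule producing [g] before the ERG suffix would wrongly predict alternation here too.
The underlying segment must be /g/; voiced obstruents become voiceless word-finally, yielding [k] there.

/rosog/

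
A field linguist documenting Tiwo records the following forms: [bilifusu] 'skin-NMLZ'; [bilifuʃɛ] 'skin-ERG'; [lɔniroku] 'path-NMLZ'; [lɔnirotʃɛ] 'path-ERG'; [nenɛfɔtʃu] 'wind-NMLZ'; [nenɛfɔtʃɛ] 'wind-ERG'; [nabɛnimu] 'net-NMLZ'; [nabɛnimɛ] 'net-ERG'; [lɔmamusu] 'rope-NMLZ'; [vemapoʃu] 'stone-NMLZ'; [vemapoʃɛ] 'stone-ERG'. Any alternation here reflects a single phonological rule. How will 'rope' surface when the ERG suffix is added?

[lɔmamuʃɛ]

The stem for 'skin' ends in [s] in [bilifusu] but [ʃ] in [bilifuʃɛ].
The stem 'stone' ([vemapoʃu], [vemapoʃɛ]) shows [ʃ] unchanged in both environments, so [ʃ] cannot be basic with [s] derived before the NMLZ suffix.
The alternation reflects palatalization before a front vowel: /k/ and /s/ become palato-alveolar [tʃ] and [ʃ] before a front vowel. /s/ is underlying.
From [lɔmamusu] the stem 'rope' is /lɔmamus/; before a front vowel this yields [lɔmamuʃɛ].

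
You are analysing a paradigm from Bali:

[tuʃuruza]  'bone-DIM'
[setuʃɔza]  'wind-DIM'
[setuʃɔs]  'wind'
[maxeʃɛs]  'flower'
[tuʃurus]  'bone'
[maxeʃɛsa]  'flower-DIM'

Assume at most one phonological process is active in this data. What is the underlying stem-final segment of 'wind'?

/z/

In [setuʃɔza] and [setuʃɔs] the final segment of 'wind' alternates: [z] ~ [s].
Compare 'flower', with invariant [s] in [maxeʃɛsa] and [maxeʃɛs]: an analysis with underlying /s/ and a rule producing [z] before the DIM suffix would wrongly predict alternation here too.
The underlying segment must be /z/; voiced obstruents become voiceless word-finally, yielding [s] there.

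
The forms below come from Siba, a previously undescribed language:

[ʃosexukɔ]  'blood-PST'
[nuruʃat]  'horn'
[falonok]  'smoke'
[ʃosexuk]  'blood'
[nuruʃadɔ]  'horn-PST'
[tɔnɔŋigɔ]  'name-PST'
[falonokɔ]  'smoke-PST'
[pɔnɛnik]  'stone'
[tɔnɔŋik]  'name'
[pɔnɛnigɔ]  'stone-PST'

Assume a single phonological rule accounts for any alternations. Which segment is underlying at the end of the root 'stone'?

/g/

In [pɔnɛnik] and [pɔnɛnigɔ] the final segment of 'stone' alternates: [k] ~ [g].
If /k/ were underlying and a rule turned it into [g] before the PST suffix, 'blood' would also alternate; but it has [k] in both [ʃosexuk] and [ʃosexukɔ].
Therefore /g/ is basic and [k] is derived by word-final obstruent devoicing (voiced obstruents become voiceless word-finally).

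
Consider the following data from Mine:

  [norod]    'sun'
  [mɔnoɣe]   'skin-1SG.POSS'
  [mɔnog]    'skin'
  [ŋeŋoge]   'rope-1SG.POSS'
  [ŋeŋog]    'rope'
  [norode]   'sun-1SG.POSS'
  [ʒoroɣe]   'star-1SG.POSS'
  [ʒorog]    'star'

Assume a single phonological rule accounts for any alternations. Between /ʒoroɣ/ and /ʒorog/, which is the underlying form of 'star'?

The stem for 'star' ends in [ɣ] in [ʒoroɣe] but [g] in [ʒorog].
The stem 'rope' ([ŋeŋoge], [ŋeŋog]) shows [g] unchanged in both environments, so [g] cannot be basic with [ɣ] derived before the 1SG.POSS suffix.
Therefore /ɣ/ is basic and [g] is derived by word-final hardening (voiced fricatives become stops word-finally).

/ʒoroɣ/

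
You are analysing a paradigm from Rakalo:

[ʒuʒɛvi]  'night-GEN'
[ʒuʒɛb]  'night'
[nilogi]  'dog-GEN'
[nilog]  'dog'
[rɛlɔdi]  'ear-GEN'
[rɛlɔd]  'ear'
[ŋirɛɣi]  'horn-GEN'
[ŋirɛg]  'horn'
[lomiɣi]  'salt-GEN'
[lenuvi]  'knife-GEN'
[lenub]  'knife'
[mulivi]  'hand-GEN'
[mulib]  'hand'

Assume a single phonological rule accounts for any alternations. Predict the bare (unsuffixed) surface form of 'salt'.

In [ŋirɛɣi] and [ŋirɛg] the final segment of 'horn' alternates: [ɣ] ~ [g].
But 'dog' keeps [g] in both environments ([nilogi], [nilog]), so there is no rule changing /g/ to [ɣ] before the GEN suffix.
So /ɣ/ is underlying, and a rule of word-final hardening — voiced fricatives become stops word-finally — gives [g].
The one attested form of 'salt', [lomiɣi], shows underlying /lomiɣ/. Applying the same rule word-finally gives [lomig].

[lomig]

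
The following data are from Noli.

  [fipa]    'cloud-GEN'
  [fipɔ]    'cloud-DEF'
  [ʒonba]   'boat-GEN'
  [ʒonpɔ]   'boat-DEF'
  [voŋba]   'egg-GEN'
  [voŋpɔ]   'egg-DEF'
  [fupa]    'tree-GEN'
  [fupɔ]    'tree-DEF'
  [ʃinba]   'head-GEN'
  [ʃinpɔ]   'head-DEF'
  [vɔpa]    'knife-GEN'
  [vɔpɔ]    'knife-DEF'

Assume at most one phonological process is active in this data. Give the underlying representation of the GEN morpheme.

/-ba/

The GEN morpheme has two allomorphs, [-ba] and [-pa].
The DEF suffix, which begins with [p], is invariant after every stem; so [p] is not altered by any rule here.
The GEN suffix is therefore /-ba/ underlyingly, with post-vocalic devoicing: voiced stops become voiceless after a vowel.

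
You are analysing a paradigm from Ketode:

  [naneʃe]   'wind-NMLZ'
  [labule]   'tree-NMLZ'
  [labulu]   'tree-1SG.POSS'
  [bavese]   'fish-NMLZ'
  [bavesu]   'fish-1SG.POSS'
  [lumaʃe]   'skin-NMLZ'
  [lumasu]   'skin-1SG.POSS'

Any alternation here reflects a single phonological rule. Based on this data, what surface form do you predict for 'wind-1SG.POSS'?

[nanesu]

The root 'skin' surfaces as [lumaʃe] and [lumasu], with a stem-final [ʃ] ~ [s] alternation.
If /s/ were underlying and a rule turned it into [ʃ] before the NMLZ suffix, 'fish' would also alternate; but it has [s] in both [bavese] and [bavesu].
The alternation reflects depalatalization: palato-alveolar /ʃ/ becomes [s] when no front vowel follows. /ʃ/ is underlying.
From [naneʃe] the stem 'wind' is /naneʃ/; when no front vowel follows this yields [nanesu].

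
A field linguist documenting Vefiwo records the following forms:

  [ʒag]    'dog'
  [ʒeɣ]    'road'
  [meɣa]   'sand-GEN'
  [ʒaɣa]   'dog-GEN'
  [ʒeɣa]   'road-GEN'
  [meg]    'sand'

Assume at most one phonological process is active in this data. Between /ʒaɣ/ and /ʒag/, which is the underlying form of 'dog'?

'dog' shows [g] ~ [ɣ] at the end of the stem ([ʒag] vs [ʒaɣa]).
If /ɣ/ were underlying and a rule turned it into [g] in isolation, 'road' would also alternate; but it has [ɣ] in both [ʒeɣ] and [ʒeɣa].
The alternation reflects intervocalic spirantization: voiced stops become fricatives between vowels. /g/ is underlying.

/ʒag/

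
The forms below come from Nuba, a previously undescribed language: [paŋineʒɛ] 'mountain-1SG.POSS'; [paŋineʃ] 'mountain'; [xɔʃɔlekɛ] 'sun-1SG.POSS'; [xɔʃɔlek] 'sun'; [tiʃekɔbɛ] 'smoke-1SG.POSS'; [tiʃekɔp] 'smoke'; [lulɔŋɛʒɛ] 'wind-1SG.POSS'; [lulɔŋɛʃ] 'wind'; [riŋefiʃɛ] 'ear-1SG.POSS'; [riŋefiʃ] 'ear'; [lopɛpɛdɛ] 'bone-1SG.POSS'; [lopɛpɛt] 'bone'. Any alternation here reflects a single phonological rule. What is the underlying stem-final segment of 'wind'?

In [lulɔŋɛʒɛ] and [lulɔŋɛʃ] the final segment of 'wind' alternates: [ʒ] ~ [ʃ].
But 'ear' keeps [ʃ] in both environments ([riŋefiʃɛ], [riŋefiʃ]), so there is no rule changing /ʃ/ to [ʒ] before the 1SG.POSS suffix.
The underlying segment must be /ʒ/; voiced obstruents become voiceless word-finally, yielding [ʃ] there.

/ʒ/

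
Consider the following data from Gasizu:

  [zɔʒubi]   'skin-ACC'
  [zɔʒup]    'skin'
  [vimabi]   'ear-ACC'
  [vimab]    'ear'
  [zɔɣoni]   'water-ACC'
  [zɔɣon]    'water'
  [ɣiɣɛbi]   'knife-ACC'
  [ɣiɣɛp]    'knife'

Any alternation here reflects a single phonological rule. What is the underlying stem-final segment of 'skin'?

/p/

In [zɔʒubi] and [zɔʒup] the final segment of 'skin' alternates: [b] ~ [p].
Compare 'ear', with invariant [b] in [vimabi] and [vimab]: an analysis with underlying /b/ and a rule producing [p] in isolation would wrongly predict alternation here too.
So /p/ is underlying, and a rule of intervocalic voicing — voiceless stops become voiced between vowels — gives [b].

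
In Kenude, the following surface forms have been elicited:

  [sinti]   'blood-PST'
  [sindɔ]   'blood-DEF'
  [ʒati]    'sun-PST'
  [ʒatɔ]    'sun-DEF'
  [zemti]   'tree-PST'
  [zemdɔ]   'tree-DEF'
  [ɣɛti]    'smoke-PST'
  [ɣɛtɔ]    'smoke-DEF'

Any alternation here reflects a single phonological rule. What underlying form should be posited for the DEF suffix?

/-dɔ/

The DEF suffix surfaces as [-dɔ] and [-tɔ], depending on the final segment of the stem.
By contrast the PST suffix keeps its initial [t] throughout — that segment must be underlying.
The DEF suffix is therefore /-dɔ/ underlyingly, with post-vocalic devoicing: voiced stops become voiceless after a vowel.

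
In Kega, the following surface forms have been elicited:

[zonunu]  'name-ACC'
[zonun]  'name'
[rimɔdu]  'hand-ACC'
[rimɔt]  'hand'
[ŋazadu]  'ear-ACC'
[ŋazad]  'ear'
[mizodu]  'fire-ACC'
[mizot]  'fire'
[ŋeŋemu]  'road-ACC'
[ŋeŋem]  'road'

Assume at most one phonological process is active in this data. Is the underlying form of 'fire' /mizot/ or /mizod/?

/mizot/

'fire' shows [d] ~ [t] at the end of the stem ([mizodu] vs [mizot]).
If /d/ were underlying and a rule turned it into [t] in isolation, 'ear' would also alternate; but it has [d] in both [ŋazadu] and [ŋazad].
The alternation reflects intervocalic voicing: voiceless stops become voiced between vowels. /t/ is underlying.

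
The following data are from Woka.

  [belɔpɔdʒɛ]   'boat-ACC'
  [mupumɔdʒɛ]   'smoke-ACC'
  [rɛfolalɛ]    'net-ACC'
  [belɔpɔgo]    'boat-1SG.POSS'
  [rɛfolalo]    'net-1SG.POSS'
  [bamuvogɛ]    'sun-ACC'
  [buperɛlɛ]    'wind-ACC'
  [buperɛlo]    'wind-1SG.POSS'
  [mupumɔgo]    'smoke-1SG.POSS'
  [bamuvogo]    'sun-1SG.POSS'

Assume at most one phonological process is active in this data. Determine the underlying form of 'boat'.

/belɔpɔdʒ/

The root 'boat' surfaces as [belɔpɔdʒɛ] and [belɔpɔgo], with a stem-final [dʒ] ~ [g] alternation.
If /g/ were underlying and a rule turned it into [dʒ] before the ACC suffix, 'sun' would also alternate; but it has [g] in both [bamuvogɛ] and [bamuvogo].
So /dʒ/ is underlying, and a rule of depalatalization — palato-alveolar /dʒ/ becomes [g] when no front vowel follows — gives [g].
Hence 'boat' is /belɔpɔdʒ/ underlyingly.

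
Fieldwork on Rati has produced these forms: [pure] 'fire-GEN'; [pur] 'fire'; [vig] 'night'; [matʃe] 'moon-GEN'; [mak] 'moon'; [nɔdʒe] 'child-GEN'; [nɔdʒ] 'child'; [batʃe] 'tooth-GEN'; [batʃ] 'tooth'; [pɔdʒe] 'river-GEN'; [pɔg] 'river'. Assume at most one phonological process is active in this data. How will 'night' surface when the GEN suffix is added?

In [pɔdʒe] and [pɔg] the final segment of 'river' alternates: [dʒ] ~ [g].
If /dʒ/ were underlying and a rule turned it into [g] in isolation, 'child' would also alternate; but it has [dʒ] in both [nɔdʒe] and [nɔdʒ].
The alternation reflects palatalization before a front vowel: /k/ and /g/ become palato-alveolar [tʃ] and [dʒ] before a front vowel. /g/ is underlying.
From [vig] the stem 'night' is /vig/; before a front vowel this yields [vidʒe].

[vidʒe]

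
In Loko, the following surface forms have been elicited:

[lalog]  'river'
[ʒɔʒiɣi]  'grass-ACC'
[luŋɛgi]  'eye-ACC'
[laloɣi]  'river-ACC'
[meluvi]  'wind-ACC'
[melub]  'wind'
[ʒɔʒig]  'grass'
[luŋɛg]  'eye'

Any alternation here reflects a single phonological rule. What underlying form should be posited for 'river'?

The root 'river' surfaces as [laloɣi] and [lalog], with a stem-final [ɣ] ~ [g] alternation.
The stem 'eye' ([luŋɛgi], [luŋɛg]) shows [g] unchanged in both environments, so [g] cannot be basic with [ɣ] derived before the ACC suffix.
The underlying segment must be /ɣ/; voiced fricatives become stops word-finally, yielding [g] there.
So 'river' = /laloɣ/.

/laloɣ/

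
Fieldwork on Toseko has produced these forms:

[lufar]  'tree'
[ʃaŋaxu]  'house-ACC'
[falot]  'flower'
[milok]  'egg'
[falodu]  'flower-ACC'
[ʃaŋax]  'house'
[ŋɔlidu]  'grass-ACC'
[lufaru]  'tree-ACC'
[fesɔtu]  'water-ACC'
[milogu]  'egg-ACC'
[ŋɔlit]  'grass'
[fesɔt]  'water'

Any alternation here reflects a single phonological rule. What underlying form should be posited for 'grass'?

/ŋɔlid/

The stem for 'grass' ends in [t] in [ŋɔlit] but [d] in [ŋɔlidu].
The stem 'water' ([fesɔt], [fesɔtu]) shows [t] unchanged in both environments, so [t] cannot be basic with [d] derived before the ACC suffix.
The underlying segment must be /d/; voiced obstruents become voiceless word-finally, yielding [t] there.
So 'grass' = /ŋɔlid/.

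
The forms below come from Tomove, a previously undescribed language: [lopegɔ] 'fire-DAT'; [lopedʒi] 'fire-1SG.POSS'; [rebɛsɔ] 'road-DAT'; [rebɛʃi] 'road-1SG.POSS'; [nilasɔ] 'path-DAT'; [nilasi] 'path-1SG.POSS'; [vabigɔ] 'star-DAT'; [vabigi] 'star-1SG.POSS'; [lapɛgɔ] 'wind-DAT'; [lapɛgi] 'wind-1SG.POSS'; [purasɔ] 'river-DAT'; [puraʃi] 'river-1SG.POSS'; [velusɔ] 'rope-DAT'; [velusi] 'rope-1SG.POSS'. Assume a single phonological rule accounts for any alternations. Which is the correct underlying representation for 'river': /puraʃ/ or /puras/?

/puraʃ/

'river' shows [s] ~ [ʃ] at the end of the stem ([purasɔ] vs [puraʃi]).
But 'path' keeps [s] in both environments ([nilasɔ], [nilasi]), so there is no rule changing /s/ to [ʃ] before the 1SG.POSS suffix.
So /ʃ/ is underlying, and a rule of depalatalization — palato-alveolar /dʒ/ and /ʃ/ become [g] and [s] when no front vowel follows — gives [s].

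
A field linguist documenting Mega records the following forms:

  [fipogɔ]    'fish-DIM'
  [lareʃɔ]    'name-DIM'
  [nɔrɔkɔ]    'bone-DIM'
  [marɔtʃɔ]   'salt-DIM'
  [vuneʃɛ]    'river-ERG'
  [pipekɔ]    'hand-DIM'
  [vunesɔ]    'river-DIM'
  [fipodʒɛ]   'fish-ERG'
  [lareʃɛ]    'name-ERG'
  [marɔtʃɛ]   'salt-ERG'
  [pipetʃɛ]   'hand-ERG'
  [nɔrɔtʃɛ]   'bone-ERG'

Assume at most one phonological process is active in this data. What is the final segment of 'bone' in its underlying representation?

/k/

In [nɔrɔtʃɛ] and [nɔrɔkɔ] the final segment of 'bone' alternates: [tʃ] ~ [k].
But 'salt' keeps [tʃ] in both environments ([marɔtʃɛ], [marɔtʃɔ]), so there is no rule changing /tʃ/ to [k] before the DIM suffix.
So /k/ is underlying, and a rule of palatalization before a front vowel — /k/, /g/ and /s/ become palato-alveolar [tʃ], [dʒ] and [ʃ] before a front vowel — gives [tʃ].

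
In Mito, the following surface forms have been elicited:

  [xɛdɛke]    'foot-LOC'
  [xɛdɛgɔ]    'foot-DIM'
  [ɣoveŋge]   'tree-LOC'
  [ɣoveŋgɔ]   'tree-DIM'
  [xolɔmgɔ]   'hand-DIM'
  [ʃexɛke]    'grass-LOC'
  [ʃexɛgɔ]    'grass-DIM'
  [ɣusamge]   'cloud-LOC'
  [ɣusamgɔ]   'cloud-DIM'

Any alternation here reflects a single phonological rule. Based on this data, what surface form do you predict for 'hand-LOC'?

The LOC morpheme has two allomorphs, [-ge] and [-ke].
By contrast the DIM suffix keeps its initial [g] throughout — that segment must be underlying.
The LOC suffix is therefore /-ke/ underlyingly, with post-nasal voicing: voiceless stops become voiced after a nasal.
After 'hand', which ends in a nasal, the suffix surfaces as [-ge], giving [xolɔmge].

[xolɔmge]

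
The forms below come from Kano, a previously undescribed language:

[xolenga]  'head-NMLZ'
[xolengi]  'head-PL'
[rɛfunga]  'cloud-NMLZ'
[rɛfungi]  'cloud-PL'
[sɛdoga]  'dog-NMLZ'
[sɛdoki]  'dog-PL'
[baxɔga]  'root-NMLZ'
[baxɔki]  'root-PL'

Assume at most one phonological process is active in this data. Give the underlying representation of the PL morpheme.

The PL morpheme has two allomorphs, [-gi] and [-ki].
The NMLZ suffix, which begins with [g], is invariant after every stem; so [g] is not altered by any rule here.
The PL suffix is therefore /-ki/ underlyingly, with post-nasal voicing: voiceless stops become voiced after a nasal.

/-ki/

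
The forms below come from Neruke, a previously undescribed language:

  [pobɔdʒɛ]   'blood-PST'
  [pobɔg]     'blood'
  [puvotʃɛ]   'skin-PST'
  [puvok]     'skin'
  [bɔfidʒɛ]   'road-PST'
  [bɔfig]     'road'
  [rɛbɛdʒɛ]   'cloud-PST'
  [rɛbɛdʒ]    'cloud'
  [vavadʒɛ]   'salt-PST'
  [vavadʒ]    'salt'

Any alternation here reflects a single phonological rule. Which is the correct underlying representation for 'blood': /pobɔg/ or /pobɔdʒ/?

The stem for 'blood' ends in [dʒ] in [pobɔdʒɛ] but [g] in [pobɔg].
If /dʒ/ were underlying and a rule turned it into [g] in isolation, 'cloud' would also alternate; but it has [dʒ] in both [rɛbɛdʒɛ] and [rɛbɛdʒ].
Therefore /g/ is basic and [dʒ] is derived by palatalization before a front vowel (/k/ and /g/ become palato-alveolar [tʃ] and [dʒ] before a front vowel).

/pobɔg/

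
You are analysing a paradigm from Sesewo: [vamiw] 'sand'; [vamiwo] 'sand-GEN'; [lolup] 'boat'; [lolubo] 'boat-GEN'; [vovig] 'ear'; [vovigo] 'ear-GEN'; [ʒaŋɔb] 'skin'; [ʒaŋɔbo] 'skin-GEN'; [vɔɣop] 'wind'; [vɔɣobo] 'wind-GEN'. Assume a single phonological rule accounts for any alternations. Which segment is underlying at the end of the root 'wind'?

The root 'wind' surfaces as [vɔɣop] and [vɔɣobo], with a stem-final [p] ~ [b] alternation.
If /b/ were underlying and a rule turned it into [p] in isolation, 'skin' would also alternate; but it has [b] in both [ʒaŋɔb] and [ʒaŋɔbo].
Therefore /p/ is basic and [b] is derived by intervocalic voicing (voiceless stops become voiced between vowels).

/p/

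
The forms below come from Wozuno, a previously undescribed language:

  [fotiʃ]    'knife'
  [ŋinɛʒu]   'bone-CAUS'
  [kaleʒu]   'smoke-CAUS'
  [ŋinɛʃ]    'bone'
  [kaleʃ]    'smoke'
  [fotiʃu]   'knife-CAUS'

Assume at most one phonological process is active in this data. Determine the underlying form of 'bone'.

/ŋinɛʒ/

In [ŋinɛʒu] and [ŋinɛʃ] the final segment of 'bone' alternates: [ʒ] ~ [ʃ].
The stem 'knife' ([fotiʃu], [fotiʃ]) shows [ʃ] unchanged in both environments, so [ʃ] cannot be basic with [ʒ] derived before the CAUS suffix.
The underlying segment must be /ʒ/; voiced obstruents become voiceless word-finally, yielding [ʃ] there.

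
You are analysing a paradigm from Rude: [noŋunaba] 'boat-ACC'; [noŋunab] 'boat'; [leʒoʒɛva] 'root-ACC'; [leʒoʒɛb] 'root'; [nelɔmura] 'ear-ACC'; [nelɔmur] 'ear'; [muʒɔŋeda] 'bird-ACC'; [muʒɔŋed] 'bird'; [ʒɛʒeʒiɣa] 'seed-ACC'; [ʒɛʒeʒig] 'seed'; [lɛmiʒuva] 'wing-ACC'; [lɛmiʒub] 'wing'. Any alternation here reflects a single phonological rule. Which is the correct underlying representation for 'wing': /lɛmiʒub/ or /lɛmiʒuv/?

/lɛmiʒuv/

The stem for 'wing' ends in [v] in [lɛmiʒuva] but [b] in [lɛmiʒub].
The stem 'boat' ([noŋunaba], [noŋunab]) shows [b] unchanged in both environments, so [b] cannot be basic with [v] derived before the ACC suffix.
So /v/ is underlying, and a rule of word-final hardening — voiced fricatives become stops word-finally — gives [b].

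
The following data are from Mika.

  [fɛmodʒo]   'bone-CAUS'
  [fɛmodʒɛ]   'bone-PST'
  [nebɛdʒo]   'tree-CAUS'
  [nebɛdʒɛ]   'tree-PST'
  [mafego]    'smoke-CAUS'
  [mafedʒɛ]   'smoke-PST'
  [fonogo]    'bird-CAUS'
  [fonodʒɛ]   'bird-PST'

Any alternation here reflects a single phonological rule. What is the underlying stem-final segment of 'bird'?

In [fonogo] and [fonodʒɛ] the final segment of 'bird' alternates: [g] ~ [dʒ].
But 'tree' keeps [dʒ] in both environments ([nebɛdʒo], [nebɛdʒɛ]), so there is no rule changing /dʒ/ to [g] before the CAUS suffix.
Therefore /g/ is basic and [dʒ] is derived by palatalization before a front vowel (/g/ becomes palato-alveolar [dʒ] before a front vowel).

/g/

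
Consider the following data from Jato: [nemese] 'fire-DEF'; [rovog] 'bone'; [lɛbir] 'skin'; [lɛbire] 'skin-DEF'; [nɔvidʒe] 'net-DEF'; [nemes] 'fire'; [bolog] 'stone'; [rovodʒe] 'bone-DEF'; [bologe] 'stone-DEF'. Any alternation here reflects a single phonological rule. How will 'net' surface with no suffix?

[nɔvig]

The root 'bone' surfaces as [rovog] and [rovodʒe], with a stem-final [g] ~ [dʒ] alternation.
If /g/ were underlying and a rule turned it into [dʒ] before the DEF suffix, 'stone' would also alternate; but it has [g] in both [bolog] and [bologe].
The alternation reflects depalatalization: palato-alveolar /dʒ/ becomes [g] when no front vowel follows. /dʒ/ is underlying.
The one attested form of 'net', [nɔvidʒe], shows underlying /nɔvidʒ/. Applying the same rule when no front vowel follows gives [nɔvig].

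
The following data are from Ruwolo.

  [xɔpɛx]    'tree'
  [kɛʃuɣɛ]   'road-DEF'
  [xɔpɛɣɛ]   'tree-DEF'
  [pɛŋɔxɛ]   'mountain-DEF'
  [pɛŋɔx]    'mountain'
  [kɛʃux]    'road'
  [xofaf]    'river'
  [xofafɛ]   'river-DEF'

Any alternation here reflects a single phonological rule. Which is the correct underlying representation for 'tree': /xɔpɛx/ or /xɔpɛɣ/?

/xɔpɛɣ/

'tree' shows [x] ~ [ɣ] at the end of the stem ([xɔpɛx] vs [xɔpɛɣɛ]).
But 'mountain' keeps [x] in both environments ([pɛŋɔx], [pɛŋɔxɛ]), so there is no rule changing /x/ to [ɣ] before the DEF suffix.
The alternation reflects word-final obstruent devoicing: voiced obstruents become voiceless word-finally. /ɣ/ is underlying.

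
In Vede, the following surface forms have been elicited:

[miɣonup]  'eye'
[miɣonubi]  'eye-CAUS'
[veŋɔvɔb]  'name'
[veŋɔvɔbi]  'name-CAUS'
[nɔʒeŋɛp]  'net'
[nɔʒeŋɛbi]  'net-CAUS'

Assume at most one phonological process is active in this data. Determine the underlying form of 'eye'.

The stem for 'eye' ends in [p] in [miɣonup] but [b] in [miɣonubi].
If /b/ were underlying and a rule turned it into [p] in isolation, 'name' would also alternate; but it has [b] in both [veŋɔvɔb] and [veŋɔvɔbi].
The underlying segment must be /p/; voiceless stops become voiced between vowels, yielding [b] there.
Hence 'eye' is /miɣonup/ underlyingly.

/miɣonup/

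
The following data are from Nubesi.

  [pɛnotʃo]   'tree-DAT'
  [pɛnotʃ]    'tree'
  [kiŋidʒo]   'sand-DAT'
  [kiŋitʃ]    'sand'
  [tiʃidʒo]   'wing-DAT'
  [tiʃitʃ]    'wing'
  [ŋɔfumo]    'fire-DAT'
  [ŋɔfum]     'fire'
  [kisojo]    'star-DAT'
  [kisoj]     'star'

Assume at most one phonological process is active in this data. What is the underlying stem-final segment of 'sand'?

/dʒ/

The stem for 'sand' ends in [dʒ] in [kiŋidʒo] but [tʃ] in [kiŋitʃ].
But 'tree' keeps [tʃ] in both environments ([pɛnotʃo], [pɛnotʃ]), so there is no rule changing /tʃ/ to [dʒ] before the DAT suffix.
Therefore /dʒ/ is basic and [tʃ] is derived by word-final obstruent devoicing (voiced obstruents become voiceless word-finally).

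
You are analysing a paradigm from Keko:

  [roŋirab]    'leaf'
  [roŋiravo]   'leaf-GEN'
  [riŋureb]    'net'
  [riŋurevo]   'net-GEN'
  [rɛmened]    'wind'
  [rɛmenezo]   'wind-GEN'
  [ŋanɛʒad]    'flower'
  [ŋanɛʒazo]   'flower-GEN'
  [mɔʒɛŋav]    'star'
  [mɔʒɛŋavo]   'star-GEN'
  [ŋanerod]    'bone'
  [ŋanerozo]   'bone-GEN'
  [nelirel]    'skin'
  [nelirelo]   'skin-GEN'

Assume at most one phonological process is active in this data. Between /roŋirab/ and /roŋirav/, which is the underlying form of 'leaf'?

In [roŋirab] and [roŋiravo] the final segment of 'leaf' alternates: [b] ~ [v].
Compare 'star', with invariant [v] in [mɔʒɛŋav] and [mɔʒɛŋavo]: an analysis with underlying /v/ and a rule producing [b] in isolation would wrongly predict alternation here too.
Therefore /b/ is basic and [v] is derived by intervocalic spirantization (voiced stops become fricatives between vowels).

/roŋirab/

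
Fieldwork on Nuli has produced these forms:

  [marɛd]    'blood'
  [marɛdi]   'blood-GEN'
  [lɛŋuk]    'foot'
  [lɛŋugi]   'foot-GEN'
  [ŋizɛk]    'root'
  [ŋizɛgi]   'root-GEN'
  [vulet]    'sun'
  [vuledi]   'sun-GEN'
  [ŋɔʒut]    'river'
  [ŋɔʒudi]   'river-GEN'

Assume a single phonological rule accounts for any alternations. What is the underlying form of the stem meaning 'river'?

/ŋɔʒut/

'river' shows [t] ~ [d] at the end of the stem ([ŋɔʒut] vs [ŋɔʒudi]).
The stem 'blood' ([marɛd], [marɛdi]) shows [d] unchanged in both environments, so [d] cannot be basic with [t] derived in isolation.
Therefore /t/ is basic and [d] is derived by intervocalic voicing (voiceless stops become voiced between vowels).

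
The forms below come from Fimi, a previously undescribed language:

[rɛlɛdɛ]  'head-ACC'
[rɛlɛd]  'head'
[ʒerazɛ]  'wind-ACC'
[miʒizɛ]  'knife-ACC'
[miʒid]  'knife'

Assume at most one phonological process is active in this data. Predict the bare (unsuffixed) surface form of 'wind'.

The stem for 'knife' ends in [z] in [miʒizɛ] but [d] in [miʒid].
If /d/ were underlying and a rule turned it into [z] before the ACC suffix, 'head' would also alternate; but it has [d] in both [rɛlɛdɛ] and [rɛlɛd].
Therefore /z/ is basic and [d] is derived by word-final hardening (voiced fricatives become stops word-finally).
The one attested form of 'wind', [ʒerazɛ], shows underlying /ʒeraz/. Applying the same rule word-finally gives [ʒerad].

[ʒerad]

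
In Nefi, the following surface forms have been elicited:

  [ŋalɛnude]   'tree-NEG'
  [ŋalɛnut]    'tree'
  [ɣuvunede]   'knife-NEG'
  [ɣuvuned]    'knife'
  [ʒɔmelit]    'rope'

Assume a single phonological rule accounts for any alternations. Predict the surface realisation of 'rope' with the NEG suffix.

[ʒɔmelide]

The stem for 'tree' ends in [d] in [ŋalɛnude] but [t] in [ŋalɛnut].
But 'knife' keeps [d] in both environments ([ɣuvunede], [ɣuvuned]), so there is no rule changing /d/ to [t] in isolation.
Therefore /t/ is basic and [d] is derived by intervocalic voicing (voiceless stops become voiced between vowels).
From [ʒɔmelit] the stem 'rope' is /ʒɔmelit/; between vowels this yields [ʒɔmelide].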